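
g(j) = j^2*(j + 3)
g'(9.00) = 297.00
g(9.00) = 972.00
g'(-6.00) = 72.00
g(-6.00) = -108.00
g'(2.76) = 39.41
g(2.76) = 43.88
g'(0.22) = 1.47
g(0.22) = 0.16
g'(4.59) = 90.74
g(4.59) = 159.91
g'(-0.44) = -2.06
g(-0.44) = 0.50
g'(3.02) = 45.48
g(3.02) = 54.90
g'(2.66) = 37.19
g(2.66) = 40.05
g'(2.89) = 42.40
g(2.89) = 49.19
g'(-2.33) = 2.31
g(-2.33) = 3.64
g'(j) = j^2 + 2*j*(j + 3) = 3*j*(j + 2)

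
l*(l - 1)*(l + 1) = l^3 - l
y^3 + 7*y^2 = y^2*(y + 7)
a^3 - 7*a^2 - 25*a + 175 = (a - 7)*(a - 5)*(a + 5)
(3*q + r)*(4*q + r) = 12*q^2 + 7*q*r + r^2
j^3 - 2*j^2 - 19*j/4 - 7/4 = (j - 7/2)*(j + 1/2)*(j + 1)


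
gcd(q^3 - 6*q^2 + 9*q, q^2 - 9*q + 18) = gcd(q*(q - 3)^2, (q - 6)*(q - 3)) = q - 3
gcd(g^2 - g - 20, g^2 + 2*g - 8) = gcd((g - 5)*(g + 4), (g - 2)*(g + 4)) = g + 4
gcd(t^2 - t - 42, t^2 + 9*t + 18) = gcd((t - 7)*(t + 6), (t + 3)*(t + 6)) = t + 6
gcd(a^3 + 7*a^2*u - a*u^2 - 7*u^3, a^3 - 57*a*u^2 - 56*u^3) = a^2 + 8*a*u + 7*u^2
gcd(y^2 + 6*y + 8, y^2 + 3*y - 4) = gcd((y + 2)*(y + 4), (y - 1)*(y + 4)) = y + 4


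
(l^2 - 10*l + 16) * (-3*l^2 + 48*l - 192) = -3*l^4 + 78*l^3 - 720*l^2 + 2688*l - 3072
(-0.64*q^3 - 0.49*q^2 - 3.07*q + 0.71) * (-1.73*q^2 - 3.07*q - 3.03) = 1.1072*q^5 + 2.8125*q^4 + 8.7546*q^3 + 9.6813*q^2 + 7.1224*q - 2.1513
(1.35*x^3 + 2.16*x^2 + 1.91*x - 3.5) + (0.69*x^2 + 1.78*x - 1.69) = 1.35*x^3 + 2.85*x^2 + 3.69*x - 5.19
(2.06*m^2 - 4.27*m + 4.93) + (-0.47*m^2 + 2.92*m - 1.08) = 1.59*m^2 - 1.35*m + 3.85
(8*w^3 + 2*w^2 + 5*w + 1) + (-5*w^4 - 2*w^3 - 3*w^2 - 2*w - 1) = -5*w^4 + 6*w^3 - w^2 + 3*w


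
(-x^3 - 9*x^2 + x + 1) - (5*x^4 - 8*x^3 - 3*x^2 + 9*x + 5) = -5*x^4 + 7*x^3 - 6*x^2 - 8*x - 4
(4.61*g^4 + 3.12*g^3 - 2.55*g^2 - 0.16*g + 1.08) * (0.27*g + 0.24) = 1.2447*g^5 + 1.9488*g^4 + 0.0603*g^3 - 0.6552*g^2 + 0.2532*g + 0.2592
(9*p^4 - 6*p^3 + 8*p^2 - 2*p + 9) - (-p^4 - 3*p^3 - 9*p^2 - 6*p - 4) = 10*p^4 - 3*p^3 + 17*p^2 + 4*p + 13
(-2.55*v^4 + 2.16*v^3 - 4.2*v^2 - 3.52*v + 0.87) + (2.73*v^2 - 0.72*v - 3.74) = -2.55*v^4 + 2.16*v^3 - 1.47*v^2 - 4.24*v - 2.87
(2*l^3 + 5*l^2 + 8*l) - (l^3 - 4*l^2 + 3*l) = l^3 + 9*l^2 + 5*l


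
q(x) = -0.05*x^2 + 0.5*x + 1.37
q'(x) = 0.5 - 0.1*x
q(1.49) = 2.00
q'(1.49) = 0.35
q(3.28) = 2.47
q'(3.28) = 0.17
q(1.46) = 1.99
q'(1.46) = 0.35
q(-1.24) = 0.67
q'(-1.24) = 0.62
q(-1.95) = 0.20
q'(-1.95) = 0.70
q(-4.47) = -1.86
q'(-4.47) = 0.95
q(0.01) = 1.37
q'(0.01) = 0.50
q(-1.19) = 0.70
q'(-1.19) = 0.62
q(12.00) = 0.17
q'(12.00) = -0.70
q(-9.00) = -7.18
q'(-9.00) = 1.40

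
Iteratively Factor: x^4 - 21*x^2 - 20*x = (x - 5)*(x^3 + 5*x^2 + 4*x) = (x - 5)*(x + 4)*(x^2 + x) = x*(x - 5)*(x + 4)*(x + 1)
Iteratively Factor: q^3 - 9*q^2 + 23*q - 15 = (q - 1)*(q^2 - 8*q + 15) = (q - 5)*(q - 1)*(q - 3)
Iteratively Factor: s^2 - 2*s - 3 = (s - 3)*(s + 1)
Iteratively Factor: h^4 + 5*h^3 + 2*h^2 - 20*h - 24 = (h + 2)*(h^3 + 3*h^2 - 4*h - 12) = (h + 2)^2*(h^2 + h - 6) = (h + 2)^2*(h + 3)*(h - 2)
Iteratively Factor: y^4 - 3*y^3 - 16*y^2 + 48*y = (y - 3)*(y^3 - 16*y) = (y - 4)*(y - 3)*(y^2 + 4*y) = (y - 4)*(y - 3)*(y + 4)*(y)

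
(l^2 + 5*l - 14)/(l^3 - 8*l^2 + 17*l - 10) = (l + 7)/(l^2 - 6*l + 5)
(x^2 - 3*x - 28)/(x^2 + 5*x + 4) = (x - 7)/(x + 1)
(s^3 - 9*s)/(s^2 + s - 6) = s*(s - 3)/(s - 2)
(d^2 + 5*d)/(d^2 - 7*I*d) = (d + 5)/(d - 7*I)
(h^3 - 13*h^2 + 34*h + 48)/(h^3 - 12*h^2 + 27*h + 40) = (h - 6)/(h - 5)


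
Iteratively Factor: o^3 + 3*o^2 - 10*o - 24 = (o + 2)*(o^2 + o - 12) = (o - 3)*(o + 2)*(o + 4)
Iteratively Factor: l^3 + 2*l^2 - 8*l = (l)*(l^2 + 2*l - 8) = l*(l + 4)*(l - 2)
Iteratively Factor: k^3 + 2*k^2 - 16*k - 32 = (k + 4)*(k^2 - 2*k - 8) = (k + 2)*(k + 4)*(k - 4)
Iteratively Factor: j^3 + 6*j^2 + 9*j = (j + 3)*(j^2 + 3*j) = (j + 3)^2*(j)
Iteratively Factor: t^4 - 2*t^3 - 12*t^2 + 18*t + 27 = (t + 3)*(t^3 - 5*t^2 + 3*t + 9) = (t - 3)*(t + 3)*(t^2 - 2*t - 3) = (t - 3)*(t + 1)*(t + 3)*(t - 3)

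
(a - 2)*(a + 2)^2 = a^3 + 2*a^2 - 4*a - 8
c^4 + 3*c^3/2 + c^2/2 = c^2*(c + 1/2)*(c + 1)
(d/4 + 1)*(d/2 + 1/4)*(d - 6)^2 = d^4/8 - 15*d^3/16 - 2*d^2 + 69*d/4 + 9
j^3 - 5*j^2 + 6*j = j*(j - 3)*(j - 2)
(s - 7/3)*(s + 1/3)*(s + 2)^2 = s^4 + 2*s^3 - 43*s^2/9 - 100*s/9 - 28/9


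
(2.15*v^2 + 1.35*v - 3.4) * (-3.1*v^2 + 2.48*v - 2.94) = -6.665*v^4 + 1.147*v^3 + 7.567*v^2 - 12.401*v + 9.996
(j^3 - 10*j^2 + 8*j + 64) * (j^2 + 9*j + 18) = j^5 - j^4 - 64*j^3 - 44*j^2 + 720*j + 1152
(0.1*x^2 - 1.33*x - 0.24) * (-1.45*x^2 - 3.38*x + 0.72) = -0.145*x^4 + 1.5905*x^3 + 4.9154*x^2 - 0.1464*x - 0.1728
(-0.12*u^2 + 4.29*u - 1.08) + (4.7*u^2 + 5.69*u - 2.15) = 4.58*u^2 + 9.98*u - 3.23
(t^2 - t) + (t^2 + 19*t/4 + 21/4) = 2*t^2 + 15*t/4 + 21/4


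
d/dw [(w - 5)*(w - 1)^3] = 4*(w - 4)*(w - 1)^2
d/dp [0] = 0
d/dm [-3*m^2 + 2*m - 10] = 2 - 6*m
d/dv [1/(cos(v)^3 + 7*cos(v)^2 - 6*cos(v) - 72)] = (3*cos(v)^2 + 14*cos(v) - 6)*sin(v)/(cos(v)^3 + 7*cos(v)^2 - 6*cos(v) - 72)^2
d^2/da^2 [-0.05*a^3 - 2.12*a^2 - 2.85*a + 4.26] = -0.3*a - 4.24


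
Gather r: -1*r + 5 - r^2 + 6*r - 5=-r^2 + 5*r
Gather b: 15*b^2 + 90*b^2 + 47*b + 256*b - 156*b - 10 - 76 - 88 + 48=105*b^2 + 147*b - 126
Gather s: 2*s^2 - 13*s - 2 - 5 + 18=2*s^2 - 13*s + 11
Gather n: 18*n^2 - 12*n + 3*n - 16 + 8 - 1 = 18*n^2 - 9*n - 9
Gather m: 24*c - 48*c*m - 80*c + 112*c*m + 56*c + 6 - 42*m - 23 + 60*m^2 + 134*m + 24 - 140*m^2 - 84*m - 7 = -80*m^2 + m*(64*c + 8)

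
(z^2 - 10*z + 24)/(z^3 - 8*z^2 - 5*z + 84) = (z - 6)/(z^2 - 4*z - 21)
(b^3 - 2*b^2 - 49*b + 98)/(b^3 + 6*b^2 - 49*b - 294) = (b - 2)/(b + 6)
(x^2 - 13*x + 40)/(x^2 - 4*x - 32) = (x - 5)/(x + 4)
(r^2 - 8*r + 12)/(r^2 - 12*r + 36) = (r - 2)/(r - 6)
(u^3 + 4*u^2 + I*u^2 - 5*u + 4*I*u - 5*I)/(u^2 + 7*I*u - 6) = (u^2 + 4*u - 5)/(u + 6*I)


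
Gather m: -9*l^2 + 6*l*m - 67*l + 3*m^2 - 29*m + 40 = -9*l^2 - 67*l + 3*m^2 + m*(6*l - 29) + 40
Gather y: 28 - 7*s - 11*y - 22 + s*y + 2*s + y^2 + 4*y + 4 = -5*s + y^2 + y*(s - 7) + 10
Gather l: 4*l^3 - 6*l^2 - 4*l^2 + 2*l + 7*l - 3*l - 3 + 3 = 4*l^3 - 10*l^2 + 6*l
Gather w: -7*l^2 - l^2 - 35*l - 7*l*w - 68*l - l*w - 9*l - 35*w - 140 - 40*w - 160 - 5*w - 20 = -8*l^2 - 112*l + w*(-8*l - 80) - 320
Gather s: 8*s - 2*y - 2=8*s - 2*y - 2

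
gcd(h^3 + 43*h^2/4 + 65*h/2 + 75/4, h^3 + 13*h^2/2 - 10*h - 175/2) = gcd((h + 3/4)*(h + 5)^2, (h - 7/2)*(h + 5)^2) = h^2 + 10*h + 25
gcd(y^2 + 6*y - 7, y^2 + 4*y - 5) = y - 1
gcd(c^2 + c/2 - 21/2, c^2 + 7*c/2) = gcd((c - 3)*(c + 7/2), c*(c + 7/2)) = c + 7/2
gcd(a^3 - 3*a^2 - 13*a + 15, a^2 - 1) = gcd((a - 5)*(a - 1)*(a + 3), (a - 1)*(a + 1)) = a - 1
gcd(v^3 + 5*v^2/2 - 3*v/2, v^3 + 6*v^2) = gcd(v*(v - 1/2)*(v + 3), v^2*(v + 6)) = v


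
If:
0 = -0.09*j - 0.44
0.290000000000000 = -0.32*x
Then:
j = -4.89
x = -0.91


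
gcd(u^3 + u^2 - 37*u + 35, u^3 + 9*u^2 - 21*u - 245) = u^2 + 2*u - 35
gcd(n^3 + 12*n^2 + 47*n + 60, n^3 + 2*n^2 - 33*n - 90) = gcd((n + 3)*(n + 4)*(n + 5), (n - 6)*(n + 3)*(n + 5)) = n^2 + 8*n + 15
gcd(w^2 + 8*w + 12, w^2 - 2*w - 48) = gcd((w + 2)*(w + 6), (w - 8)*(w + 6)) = w + 6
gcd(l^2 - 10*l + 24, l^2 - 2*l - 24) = l - 6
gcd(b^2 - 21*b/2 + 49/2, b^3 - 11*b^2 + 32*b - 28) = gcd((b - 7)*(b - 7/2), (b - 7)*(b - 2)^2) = b - 7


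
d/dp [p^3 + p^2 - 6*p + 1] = 3*p^2 + 2*p - 6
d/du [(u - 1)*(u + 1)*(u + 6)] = 3*u^2 + 12*u - 1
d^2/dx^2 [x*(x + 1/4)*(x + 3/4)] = 6*x + 2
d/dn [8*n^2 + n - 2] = 16*n + 1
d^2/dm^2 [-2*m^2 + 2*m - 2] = -4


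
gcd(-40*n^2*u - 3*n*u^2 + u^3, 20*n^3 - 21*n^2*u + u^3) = 5*n + u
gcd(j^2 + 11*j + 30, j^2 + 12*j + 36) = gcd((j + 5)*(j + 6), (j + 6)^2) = j + 6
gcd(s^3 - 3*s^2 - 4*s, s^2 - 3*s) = s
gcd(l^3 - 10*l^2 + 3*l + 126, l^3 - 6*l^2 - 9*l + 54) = l^2 - 3*l - 18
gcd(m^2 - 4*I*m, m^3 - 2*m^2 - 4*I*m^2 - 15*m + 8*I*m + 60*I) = m - 4*I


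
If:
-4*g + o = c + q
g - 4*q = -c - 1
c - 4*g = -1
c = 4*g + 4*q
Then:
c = -9/5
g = -1/5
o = -57/20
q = -1/4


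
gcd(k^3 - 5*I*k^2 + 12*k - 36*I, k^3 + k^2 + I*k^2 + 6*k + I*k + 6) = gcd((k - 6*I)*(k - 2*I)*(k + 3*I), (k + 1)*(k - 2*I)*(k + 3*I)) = k^2 + I*k + 6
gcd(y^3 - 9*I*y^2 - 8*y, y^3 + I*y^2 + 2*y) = y^2 - I*y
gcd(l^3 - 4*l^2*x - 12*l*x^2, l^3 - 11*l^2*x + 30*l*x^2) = -l^2 + 6*l*x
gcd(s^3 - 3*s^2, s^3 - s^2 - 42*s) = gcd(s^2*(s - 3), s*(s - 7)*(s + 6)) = s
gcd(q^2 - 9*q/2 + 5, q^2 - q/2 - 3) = q - 2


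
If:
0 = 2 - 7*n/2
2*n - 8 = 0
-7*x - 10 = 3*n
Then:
No Solution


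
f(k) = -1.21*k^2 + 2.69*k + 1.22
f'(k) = 2.69 - 2.42*k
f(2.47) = 0.48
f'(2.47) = -3.29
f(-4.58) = -36.48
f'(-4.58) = 13.77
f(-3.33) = -21.16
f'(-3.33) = 10.75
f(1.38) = 2.63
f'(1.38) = -0.65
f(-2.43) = -12.46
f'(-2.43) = 8.57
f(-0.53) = -0.55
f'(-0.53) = 3.97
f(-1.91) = -8.33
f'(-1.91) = 7.31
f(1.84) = 2.07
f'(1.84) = -1.76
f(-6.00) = -58.48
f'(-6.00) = 17.21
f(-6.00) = -58.48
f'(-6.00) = 17.21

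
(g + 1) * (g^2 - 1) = g^3 + g^2 - g - 1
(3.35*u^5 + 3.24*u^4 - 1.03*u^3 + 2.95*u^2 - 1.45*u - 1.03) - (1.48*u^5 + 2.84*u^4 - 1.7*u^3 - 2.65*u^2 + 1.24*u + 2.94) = 1.87*u^5 + 0.4*u^4 + 0.67*u^3 + 5.6*u^2 - 2.69*u - 3.97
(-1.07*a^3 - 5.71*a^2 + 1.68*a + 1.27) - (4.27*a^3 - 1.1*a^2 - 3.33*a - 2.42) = -5.34*a^3 - 4.61*a^2 + 5.01*a + 3.69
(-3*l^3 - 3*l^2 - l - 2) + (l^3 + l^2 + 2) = -2*l^3 - 2*l^2 - l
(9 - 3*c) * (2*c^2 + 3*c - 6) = -6*c^3 + 9*c^2 + 45*c - 54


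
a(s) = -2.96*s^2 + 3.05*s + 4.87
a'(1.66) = -6.78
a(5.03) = -54.68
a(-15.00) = -706.88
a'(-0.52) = 6.13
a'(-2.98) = 20.69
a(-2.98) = -30.50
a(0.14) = 5.24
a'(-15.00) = 91.85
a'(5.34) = -28.56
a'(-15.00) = 91.85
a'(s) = 3.05 - 5.92*s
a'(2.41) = -11.22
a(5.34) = -63.25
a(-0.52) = 2.48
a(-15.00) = -706.88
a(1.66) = 1.78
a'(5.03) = -26.73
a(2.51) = -6.12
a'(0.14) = 2.22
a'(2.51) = -11.81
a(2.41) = -4.97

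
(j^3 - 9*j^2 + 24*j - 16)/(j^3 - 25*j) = (j^3 - 9*j^2 + 24*j - 16)/(j*(j^2 - 25))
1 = 1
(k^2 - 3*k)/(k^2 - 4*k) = (k - 3)/(k - 4)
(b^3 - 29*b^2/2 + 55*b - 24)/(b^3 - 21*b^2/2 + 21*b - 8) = (b - 6)/(b - 2)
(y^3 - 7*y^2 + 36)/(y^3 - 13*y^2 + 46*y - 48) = (y^2 - 4*y - 12)/(y^2 - 10*y + 16)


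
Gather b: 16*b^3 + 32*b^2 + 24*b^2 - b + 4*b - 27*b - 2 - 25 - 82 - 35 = 16*b^3 + 56*b^2 - 24*b - 144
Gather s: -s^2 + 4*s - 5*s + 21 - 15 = -s^2 - s + 6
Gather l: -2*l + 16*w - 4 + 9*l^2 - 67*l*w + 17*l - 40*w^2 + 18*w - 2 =9*l^2 + l*(15 - 67*w) - 40*w^2 + 34*w - 6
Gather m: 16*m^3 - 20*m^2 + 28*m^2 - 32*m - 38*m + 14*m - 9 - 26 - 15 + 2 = 16*m^3 + 8*m^2 - 56*m - 48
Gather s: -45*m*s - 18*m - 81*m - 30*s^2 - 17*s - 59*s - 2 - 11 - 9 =-99*m - 30*s^2 + s*(-45*m - 76) - 22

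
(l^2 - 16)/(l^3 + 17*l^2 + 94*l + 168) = (l - 4)/(l^2 + 13*l + 42)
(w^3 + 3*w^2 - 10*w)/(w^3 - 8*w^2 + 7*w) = (w^2 + 3*w - 10)/(w^2 - 8*w + 7)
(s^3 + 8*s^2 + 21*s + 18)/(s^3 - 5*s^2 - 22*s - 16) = (s^2 + 6*s + 9)/(s^2 - 7*s - 8)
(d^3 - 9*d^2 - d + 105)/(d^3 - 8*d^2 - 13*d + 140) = (d + 3)/(d + 4)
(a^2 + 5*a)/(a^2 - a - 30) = a/(a - 6)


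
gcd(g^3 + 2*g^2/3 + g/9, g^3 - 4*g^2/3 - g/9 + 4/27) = g + 1/3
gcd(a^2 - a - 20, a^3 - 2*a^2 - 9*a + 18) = 1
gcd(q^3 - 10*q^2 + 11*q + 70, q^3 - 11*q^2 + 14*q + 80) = q^2 - 3*q - 10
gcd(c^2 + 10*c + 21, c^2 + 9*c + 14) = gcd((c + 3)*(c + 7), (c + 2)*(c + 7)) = c + 7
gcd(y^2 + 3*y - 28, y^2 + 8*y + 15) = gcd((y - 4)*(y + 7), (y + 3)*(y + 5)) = 1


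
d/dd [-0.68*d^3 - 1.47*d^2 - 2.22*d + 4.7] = -2.04*d^2 - 2.94*d - 2.22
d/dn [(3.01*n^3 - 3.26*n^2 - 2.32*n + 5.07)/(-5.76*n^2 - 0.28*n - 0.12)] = (-17.3376*n^4 - 1.6856*n^3 - 13.534*n^2 + 59.1888*n + 1.698)/(33.1776*n^4 + 3.2256*n^3 + 1.4608*n^2 + 0.0672*n + 0.0144)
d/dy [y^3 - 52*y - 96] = 3*y^2 - 52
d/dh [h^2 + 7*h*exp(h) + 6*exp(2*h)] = 7*h*exp(h) + 2*h + 12*exp(2*h) + 7*exp(h)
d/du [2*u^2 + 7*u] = 4*u + 7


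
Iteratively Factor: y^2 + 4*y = (y + 4)*(y)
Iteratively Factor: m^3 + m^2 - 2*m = (m)*(m^2 + m - 2) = m*(m + 2)*(m - 1)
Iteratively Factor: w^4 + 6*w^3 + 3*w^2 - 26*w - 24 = (w + 1)*(w^3 + 5*w^2 - 2*w - 24) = (w - 2)*(w + 1)*(w^2 + 7*w + 12) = (w - 2)*(w + 1)*(w + 3)*(w + 4)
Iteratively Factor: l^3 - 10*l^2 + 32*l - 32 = (l - 4)*(l^2 - 6*l + 8) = (l - 4)*(l - 2)*(l - 4)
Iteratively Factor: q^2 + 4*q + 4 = (q + 2)*(q + 2)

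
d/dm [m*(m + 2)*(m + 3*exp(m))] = 3*m^2*exp(m) + 3*m^2 + 12*m*exp(m) + 4*m + 6*exp(m)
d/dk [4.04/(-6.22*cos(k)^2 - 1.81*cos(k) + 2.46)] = -(50.2576*cos(k) + 7.3124)*sin(k)/(6.22*cos(k)^2 + 1.81*cos(k) - 2.46)^2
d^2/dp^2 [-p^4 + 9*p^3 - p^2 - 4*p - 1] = -12*p^2 + 54*p - 2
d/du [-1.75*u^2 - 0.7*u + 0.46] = -3.5*u - 0.7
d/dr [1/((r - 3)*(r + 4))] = (-2*r - 1)/(r^4 + 2*r^3 - 23*r^2 - 24*r + 144)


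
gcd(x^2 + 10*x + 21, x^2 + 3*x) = x + 3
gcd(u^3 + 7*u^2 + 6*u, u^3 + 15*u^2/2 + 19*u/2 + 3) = u^2 + 7*u + 6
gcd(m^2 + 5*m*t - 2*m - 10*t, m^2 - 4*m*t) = 1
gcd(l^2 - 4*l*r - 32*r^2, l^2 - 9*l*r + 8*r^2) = -l + 8*r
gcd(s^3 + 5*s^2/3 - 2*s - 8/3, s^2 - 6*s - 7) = s + 1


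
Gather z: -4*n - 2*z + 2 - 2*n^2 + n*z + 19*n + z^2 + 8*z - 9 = -2*n^2 + 15*n + z^2 + z*(n + 6) - 7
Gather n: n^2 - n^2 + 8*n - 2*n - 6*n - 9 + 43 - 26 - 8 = 0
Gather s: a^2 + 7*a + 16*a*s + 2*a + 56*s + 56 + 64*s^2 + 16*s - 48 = a^2 + 9*a + 64*s^2 + s*(16*a + 72) + 8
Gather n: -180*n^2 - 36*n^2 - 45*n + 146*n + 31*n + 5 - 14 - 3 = -216*n^2 + 132*n - 12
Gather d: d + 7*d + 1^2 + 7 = 8*d + 8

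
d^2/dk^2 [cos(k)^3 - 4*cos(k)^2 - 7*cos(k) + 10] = 25*cos(k)/4 + 8*cos(2*k) - 9*cos(3*k)/4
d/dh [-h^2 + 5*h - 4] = 5 - 2*h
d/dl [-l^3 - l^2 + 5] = l*(-3*l - 2)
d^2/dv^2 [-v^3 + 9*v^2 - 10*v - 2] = 18 - 6*v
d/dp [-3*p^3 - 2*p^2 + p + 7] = -9*p^2 - 4*p + 1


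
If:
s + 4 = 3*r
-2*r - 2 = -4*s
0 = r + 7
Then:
No Solution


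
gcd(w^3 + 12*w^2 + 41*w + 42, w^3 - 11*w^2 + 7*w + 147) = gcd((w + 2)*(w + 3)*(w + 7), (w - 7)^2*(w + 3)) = w + 3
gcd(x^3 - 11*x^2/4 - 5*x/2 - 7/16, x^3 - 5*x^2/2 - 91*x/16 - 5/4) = x + 1/4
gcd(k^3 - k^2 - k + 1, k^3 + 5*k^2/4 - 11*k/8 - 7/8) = k - 1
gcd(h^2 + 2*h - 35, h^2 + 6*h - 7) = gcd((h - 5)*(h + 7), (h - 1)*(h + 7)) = h + 7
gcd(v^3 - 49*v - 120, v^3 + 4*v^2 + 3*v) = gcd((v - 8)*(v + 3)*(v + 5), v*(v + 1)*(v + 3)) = v + 3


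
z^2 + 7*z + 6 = (z + 1)*(z + 6)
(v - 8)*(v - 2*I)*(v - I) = v^3 - 8*v^2 - 3*I*v^2 - 2*v + 24*I*v + 16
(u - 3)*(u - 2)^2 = u^3 - 7*u^2 + 16*u - 12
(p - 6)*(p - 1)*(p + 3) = p^3 - 4*p^2 - 15*p + 18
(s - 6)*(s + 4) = s^2 - 2*s - 24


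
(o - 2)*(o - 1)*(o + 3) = o^3 - 7*o + 6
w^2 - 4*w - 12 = (w - 6)*(w + 2)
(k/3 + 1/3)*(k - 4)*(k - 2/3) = k^3/3 - 11*k^2/9 - 2*k/3 + 8/9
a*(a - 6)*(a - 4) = a^3 - 10*a^2 + 24*a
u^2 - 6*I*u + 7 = (u - 7*I)*(u + I)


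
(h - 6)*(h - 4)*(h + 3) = h^3 - 7*h^2 - 6*h + 72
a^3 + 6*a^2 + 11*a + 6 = (a + 1)*(a + 2)*(a + 3)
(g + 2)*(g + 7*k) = g^2 + 7*g*k + 2*g + 14*k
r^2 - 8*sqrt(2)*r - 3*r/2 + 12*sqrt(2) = (r - 3/2)*(r - 8*sqrt(2))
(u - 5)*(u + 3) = u^2 - 2*u - 15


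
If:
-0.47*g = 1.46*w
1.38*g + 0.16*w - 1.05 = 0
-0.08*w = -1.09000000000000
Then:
No Solution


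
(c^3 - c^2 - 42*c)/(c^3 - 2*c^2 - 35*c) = (c + 6)/(c + 5)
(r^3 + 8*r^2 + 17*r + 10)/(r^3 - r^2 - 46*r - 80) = (r + 1)/(r - 8)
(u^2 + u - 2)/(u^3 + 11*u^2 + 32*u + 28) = (u - 1)/(u^2 + 9*u + 14)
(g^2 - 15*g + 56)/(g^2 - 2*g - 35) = (g - 8)/(g + 5)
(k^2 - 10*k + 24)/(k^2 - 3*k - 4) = (k - 6)/(k + 1)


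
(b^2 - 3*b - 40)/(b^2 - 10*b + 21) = (b^2 - 3*b - 40)/(b^2 - 10*b + 21)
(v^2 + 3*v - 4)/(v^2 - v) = (v + 4)/v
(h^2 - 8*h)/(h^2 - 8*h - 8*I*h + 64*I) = h/(h - 8*I)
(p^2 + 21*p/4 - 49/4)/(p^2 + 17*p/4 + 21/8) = 2*(4*p^2 + 21*p - 49)/(8*p^2 + 34*p + 21)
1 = 1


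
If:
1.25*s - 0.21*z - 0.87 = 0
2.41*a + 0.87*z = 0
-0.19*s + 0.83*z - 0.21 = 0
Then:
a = -0.15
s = 0.77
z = 0.43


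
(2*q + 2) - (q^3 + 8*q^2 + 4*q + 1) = -q^3 - 8*q^2 - 2*q + 1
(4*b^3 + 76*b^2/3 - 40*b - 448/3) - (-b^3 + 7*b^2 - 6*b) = 5*b^3 + 55*b^2/3 - 34*b - 448/3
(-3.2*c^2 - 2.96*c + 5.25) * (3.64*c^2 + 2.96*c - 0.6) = -11.648*c^4 - 20.2464*c^3 + 12.2684*c^2 + 17.316*c - 3.15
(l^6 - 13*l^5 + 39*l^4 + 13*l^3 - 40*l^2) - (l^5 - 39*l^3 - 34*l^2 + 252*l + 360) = l^6 - 14*l^5 + 39*l^4 + 52*l^3 - 6*l^2 - 252*l - 360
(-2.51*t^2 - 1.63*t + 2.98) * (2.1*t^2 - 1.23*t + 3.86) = -5.271*t^4 - 0.335700000000001*t^3 - 1.4257*t^2 - 9.9572*t + 11.5028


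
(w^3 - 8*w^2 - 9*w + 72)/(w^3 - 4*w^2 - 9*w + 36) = (w - 8)/(w - 4)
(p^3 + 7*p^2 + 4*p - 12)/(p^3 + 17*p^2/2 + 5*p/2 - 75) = 2*(p^2 + p - 2)/(2*p^2 + 5*p - 25)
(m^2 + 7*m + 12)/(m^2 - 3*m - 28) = (m + 3)/(m - 7)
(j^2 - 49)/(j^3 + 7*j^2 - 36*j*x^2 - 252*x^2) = (7 - j)/(-j^2 + 36*x^2)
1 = 1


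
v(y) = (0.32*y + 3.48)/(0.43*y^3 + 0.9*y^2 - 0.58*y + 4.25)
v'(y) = (0.32*y + 3.48)*(-1.29*y^2 - 1.8*y + 0.58)/(0.43*y^3 + 0.9*y^2 - 0.58*y + 4.25)^2 + 0.32/(0.43*y^3 + 0.9*y^2 - 0.58*y + 4.25)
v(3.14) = 0.18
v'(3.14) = -0.12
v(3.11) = 0.19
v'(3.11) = -0.12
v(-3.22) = 2.24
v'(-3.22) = -14.06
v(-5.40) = -0.05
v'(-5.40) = -0.05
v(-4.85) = -0.09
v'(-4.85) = -0.11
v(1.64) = 0.53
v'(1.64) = -0.36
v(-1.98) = 0.51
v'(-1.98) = -0.03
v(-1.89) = 0.51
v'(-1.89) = 0.00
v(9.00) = 0.02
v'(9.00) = -0.00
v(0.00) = 0.82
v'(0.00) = 0.19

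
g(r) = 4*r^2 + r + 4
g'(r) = 8*r + 1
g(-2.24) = 21.83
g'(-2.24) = -16.92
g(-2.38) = 24.28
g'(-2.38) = -18.04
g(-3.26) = 43.25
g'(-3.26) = -25.08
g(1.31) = 12.17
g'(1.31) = 11.48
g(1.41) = 13.36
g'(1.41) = 12.28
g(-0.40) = 4.24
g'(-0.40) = -2.20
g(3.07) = 44.77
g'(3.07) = 25.56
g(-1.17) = 8.31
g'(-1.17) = -8.36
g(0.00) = 4.00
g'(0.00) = 1.00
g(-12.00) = 568.00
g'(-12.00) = -95.00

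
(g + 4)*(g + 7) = g^2 + 11*g + 28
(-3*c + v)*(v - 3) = -3*c*v + 9*c + v^2 - 3*v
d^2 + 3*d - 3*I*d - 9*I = (d + 3)*(d - 3*I)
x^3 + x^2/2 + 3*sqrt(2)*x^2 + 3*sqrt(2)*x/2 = x*(x + 1/2)*(x + 3*sqrt(2))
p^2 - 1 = (p - 1)*(p + 1)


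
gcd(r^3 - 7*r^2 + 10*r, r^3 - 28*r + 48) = r - 2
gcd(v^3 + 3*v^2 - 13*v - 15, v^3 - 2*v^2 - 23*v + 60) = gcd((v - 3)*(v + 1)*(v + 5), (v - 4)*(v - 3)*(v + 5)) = v^2 + 2*v - 15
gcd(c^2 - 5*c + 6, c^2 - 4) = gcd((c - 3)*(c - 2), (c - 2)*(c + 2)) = c - 2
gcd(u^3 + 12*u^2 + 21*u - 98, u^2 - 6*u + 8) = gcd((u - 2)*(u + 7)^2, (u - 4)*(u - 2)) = u - 2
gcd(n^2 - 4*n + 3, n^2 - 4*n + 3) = n^2 - 4*n + 3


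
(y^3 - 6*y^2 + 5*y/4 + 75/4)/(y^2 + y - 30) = (y^2 - y - 15/4)/(y + 6)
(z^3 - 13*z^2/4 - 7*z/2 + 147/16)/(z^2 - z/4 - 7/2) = (z^2 - 5*z + 21/4)/(z - 2)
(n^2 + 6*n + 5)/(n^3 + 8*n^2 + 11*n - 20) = (n + 1)/(n^2 + 3*n - 4)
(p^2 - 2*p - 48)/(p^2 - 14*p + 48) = (p + 6)/(p - 6)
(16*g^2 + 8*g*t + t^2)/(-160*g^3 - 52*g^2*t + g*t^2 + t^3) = (4*g + t)/(-40*g^2 - 3*g*t + t^2)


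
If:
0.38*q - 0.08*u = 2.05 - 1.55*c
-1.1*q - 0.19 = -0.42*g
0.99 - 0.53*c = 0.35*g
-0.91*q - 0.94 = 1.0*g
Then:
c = 2.25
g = -0.58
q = -0.39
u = 16.13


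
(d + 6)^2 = d^2 + 12*d + 36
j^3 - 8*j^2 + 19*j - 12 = (j - 4)*(j - 3)*(j - 1)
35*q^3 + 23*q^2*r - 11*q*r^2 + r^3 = (-7*q + r)*(-5*q + r)*(q + r)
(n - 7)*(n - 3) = n^2 - 10*n + 21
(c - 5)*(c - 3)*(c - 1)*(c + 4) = c^4 - 5*c^3 - 13*c^2 + 77*c - 60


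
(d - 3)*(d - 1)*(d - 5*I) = d^3 - 4*d^2 - 5*I*d^2 + 3*d + 20*I*d - 15*I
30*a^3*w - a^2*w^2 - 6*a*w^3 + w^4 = w*(-5*a + w)*(-3*a + w)*(2*a + w)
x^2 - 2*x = x*(x - 2)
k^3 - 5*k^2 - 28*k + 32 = (k - 8)*(k - 1)*(k + 4)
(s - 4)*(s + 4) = s^2 - 16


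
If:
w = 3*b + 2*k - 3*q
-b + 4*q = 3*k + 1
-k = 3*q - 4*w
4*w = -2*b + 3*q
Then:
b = 15/67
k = -30/67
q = -2/67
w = -9/67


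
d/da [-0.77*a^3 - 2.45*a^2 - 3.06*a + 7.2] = -2.31*a^2 - 4.9*a - 3.06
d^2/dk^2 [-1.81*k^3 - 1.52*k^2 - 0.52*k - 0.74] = -10.86*k - 3.04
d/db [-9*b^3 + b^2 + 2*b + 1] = -27*b^2 + 2*b + 2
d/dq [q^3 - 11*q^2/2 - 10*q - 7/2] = 3*q^2 - 11*q - 10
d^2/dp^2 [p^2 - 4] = 2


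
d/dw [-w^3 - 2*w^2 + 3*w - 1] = -3*w^2 - 4*w + 3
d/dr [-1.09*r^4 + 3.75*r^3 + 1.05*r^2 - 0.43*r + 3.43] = -4.36*r^3 + 11.25*r^2 + 2.1*r - 0.43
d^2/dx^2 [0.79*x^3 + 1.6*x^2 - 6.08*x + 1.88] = 4.74*x + 3.2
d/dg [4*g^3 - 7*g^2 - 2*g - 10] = 12*g^2 - 14*g - 2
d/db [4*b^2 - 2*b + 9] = 8*b - 2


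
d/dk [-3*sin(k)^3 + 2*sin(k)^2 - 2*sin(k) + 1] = (-9*sin(k)^2 + 4*sin(k) - 2)*cos(k)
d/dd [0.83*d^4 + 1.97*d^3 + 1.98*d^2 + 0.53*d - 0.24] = 3.32*d^3 + 5.91*d^2 + 3.96*d + 0.53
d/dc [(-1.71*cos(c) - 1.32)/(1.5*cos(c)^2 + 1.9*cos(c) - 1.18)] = (2.565*sin(c)^2 - 3.96*cos(c) - 7.0908)*sin(c)/(1.5*cos(c)^2 + 1.9*cos(c) - 1.18)^2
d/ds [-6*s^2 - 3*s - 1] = -12*s - 3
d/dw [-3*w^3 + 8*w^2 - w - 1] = -9*w^2 + 16*w - 1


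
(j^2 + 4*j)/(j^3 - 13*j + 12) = j/(j^2 - 4*j + 3)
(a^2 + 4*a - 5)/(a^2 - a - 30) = (a - 1)/(a - 6)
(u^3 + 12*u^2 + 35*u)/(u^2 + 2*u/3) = 3*(u^2 + 12*u + 35)/(3*u + 2)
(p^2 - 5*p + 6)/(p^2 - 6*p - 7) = (-p^2 + 5*p - 6)/(-p^2 + 6*p + 7)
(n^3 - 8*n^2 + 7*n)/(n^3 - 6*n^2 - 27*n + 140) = n*(n - 1)/(n^2 + n - 20)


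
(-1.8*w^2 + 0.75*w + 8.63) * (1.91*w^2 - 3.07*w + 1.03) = -3.438*w^4 + 6.9585*w^3 + 12.3268*w^2 - 25.7216*w + 8.8889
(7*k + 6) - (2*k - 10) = 5*k + 16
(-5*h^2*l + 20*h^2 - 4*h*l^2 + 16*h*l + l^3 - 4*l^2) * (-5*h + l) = 25*h^3*l - 100*h^3 + 15*h^2*l^2 - 60*h^2*l - 9*h*l^3 + 36*h*l^2 + l^4 - 4*l^3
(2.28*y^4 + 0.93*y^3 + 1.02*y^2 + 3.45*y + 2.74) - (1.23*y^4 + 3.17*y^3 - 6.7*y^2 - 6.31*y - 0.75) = 1.05*y^4 - 2.24*y^3 + 7.72*y^2 + 9.76*y + 3.49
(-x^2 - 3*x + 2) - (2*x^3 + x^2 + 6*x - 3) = -2*x^3 - 2*x^2 - 9*x + 5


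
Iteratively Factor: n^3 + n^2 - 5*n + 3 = (n + 3)*(n^2 - 2*n + 1) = (n - 1)*(n + 3)*(n - 1)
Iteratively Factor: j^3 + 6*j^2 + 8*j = (j + 4)*(j^2 + 2*j) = j*(j + 4)*(j + 2)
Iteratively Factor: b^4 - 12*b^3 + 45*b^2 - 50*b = (b - 5)*(b^3 - 7*b^2 + 10*b) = b*(b - 5)*(b^2 - 7*b + 10) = b*(b - 5)*(b - 2)*(b - 5)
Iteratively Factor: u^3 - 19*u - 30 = (u - 5)*(u^2 + 5*u + 6) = (u - 5)*(u + 2)*(u + 3)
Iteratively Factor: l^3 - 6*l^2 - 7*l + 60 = (l - 5)*(l^2 - l - 12) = (l - 5)*(l + 3)*(l - 4)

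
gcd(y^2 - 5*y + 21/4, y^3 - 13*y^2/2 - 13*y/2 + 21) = y - 3/2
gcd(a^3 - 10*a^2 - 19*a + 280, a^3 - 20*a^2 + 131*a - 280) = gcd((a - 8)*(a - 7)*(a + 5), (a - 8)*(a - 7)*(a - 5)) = a^2 - 15*a + 56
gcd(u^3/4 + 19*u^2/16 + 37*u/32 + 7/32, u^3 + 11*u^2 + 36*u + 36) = 1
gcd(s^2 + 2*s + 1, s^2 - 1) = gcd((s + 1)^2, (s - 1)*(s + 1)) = s + 1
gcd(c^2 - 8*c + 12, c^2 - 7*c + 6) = c - 6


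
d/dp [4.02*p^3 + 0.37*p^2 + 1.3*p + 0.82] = 12.06*p^2 + 0.74*p + 1.3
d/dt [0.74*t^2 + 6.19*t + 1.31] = 1.48*t + 6.19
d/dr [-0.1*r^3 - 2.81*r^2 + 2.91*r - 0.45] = -0.3*r^2 - 5.62*r + 2.91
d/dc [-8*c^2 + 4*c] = 4 - 16*c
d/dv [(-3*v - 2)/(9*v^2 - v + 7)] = (-27*v^2 + 3*v + (3*v + 2)*(18*v - 1) - 21)/(9*v^2 - v + 7)^2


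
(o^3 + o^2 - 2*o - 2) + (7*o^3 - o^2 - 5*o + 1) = 8*o^3 - 7*o - 1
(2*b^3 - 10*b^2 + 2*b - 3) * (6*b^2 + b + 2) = 12*b^5 - 58*b^4 + 6*b^3 - 36*b^2 + b - 6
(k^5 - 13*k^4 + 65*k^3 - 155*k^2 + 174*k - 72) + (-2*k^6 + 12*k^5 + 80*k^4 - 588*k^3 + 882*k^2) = -2*k^6 + 13*k^5 + 67*k^4 - 523*k^3 + 727*k^2 + 174*k - 72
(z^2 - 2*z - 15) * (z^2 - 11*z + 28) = z^4 - 13*z^3 + 35*z^2 + 109*z - 420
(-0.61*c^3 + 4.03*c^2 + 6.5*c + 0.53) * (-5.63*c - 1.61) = 3.4343*c^4 - 21.7068*c^3 - 43.0833*c^2 - 13.4489*c - 0.8533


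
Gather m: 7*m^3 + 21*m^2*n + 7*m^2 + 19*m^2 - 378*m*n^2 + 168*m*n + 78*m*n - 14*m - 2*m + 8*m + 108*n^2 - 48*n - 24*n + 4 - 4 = 7*m^3 + m^2*(21*n + 26) + m*(-378*n^2 + 246*n - 8) + 108*n^2 - 72*n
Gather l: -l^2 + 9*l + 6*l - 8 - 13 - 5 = -l^2 + 15*l - 26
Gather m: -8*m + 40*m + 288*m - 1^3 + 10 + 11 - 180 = 320*m - 160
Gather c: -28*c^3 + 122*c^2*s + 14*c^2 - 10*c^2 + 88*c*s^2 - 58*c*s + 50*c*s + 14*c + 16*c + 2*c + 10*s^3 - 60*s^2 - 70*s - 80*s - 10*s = -28*c^3 + c^2*(122*s + 4) + c*(88*s^2 - 8*s + 32) + 10*s^3 - 60*s^2 - 160*s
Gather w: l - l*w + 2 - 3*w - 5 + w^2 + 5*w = l + w^2 + w*(2 - l) - 3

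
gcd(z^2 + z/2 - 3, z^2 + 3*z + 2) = z + 2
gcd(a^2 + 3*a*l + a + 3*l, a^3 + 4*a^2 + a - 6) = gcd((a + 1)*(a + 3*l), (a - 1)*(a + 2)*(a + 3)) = 1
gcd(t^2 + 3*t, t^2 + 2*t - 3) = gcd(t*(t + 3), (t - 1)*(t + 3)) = t + 3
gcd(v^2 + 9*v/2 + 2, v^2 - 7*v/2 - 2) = v + 1/2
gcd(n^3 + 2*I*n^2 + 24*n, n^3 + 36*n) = n^2 + 6*I*n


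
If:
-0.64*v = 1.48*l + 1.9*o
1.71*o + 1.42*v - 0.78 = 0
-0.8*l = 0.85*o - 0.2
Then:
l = -1.48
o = 1.63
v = -1.41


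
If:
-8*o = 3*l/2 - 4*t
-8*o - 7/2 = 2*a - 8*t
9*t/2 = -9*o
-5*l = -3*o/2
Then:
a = -7/4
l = 0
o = 0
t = 0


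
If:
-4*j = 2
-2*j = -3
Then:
No Solution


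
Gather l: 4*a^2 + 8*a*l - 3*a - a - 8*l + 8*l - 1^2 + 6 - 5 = 4*a^2 + 8*a*l - 4*a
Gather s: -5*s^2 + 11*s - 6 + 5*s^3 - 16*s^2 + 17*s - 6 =5*s^3 - 21*s^2 + 28*s - 12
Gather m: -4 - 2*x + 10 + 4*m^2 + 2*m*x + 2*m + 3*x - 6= 4*m^2 + m*(2*x + 2) + x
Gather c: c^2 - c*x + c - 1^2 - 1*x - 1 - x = c^2 + c*(1 - x) - 2*x - 2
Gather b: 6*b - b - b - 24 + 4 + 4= 4*b - 16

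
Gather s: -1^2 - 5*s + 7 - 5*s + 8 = 14 - 10*s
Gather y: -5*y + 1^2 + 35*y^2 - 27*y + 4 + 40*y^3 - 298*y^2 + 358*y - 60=40*y^3 - 263*y^2 + 326*y - 55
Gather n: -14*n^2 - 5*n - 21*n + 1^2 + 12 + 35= -14*n^2 - 26*n + 48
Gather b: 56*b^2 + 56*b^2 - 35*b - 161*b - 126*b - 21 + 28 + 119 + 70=112*b^2 - 322*b + 196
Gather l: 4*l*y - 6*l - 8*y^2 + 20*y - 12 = l*(4*y - 6) - 8*y^2 + 20*y - 12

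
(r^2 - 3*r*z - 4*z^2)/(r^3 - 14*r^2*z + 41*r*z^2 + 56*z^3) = (r - 4*z)/(r^2 - 15*r*z + 56*z^2)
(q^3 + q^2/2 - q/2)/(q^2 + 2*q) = (2*q^2 + q - 1)/(2*(q + 2))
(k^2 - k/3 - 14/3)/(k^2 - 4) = (k - 7/3)/(k - 2)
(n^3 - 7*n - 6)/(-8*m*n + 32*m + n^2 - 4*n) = (-n^3 + 7*n + 6)/(8*m*n - 32*m - n^2 + 4*n)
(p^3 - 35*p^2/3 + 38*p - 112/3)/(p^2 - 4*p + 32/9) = 3*(p^2 - 9*p + 14)/(3*p - 4)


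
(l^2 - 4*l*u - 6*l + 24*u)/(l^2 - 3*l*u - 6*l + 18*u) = (-l + 4*u)/(-l + 3*u)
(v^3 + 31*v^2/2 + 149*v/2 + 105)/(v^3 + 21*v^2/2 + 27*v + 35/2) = (v + 6)/(v + 1)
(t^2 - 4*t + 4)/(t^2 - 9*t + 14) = (t - 2)/(t - 7)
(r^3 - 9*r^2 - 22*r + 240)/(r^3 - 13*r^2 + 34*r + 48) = (r + 5)/(r + 1)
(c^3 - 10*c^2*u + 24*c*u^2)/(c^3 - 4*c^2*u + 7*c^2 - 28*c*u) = (c - 6*u)/(c + 7)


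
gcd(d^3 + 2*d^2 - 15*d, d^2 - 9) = d - 3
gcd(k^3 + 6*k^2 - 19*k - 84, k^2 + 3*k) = k + 3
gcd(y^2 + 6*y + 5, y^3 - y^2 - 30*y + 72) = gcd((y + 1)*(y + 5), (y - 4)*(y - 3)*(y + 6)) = 1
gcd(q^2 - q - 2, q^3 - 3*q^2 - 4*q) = q + 1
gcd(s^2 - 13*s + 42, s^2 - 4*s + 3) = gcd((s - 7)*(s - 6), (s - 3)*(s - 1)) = 1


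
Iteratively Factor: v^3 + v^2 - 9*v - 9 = (v + 1)*(v^2 - 9) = (v + 1)*(v + 3)*(v - 3)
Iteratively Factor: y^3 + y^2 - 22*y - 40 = (y - 5)*(y^2 + 6*y + 8) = (y - 5)*(y + 4)*(y + 2)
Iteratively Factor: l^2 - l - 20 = (l - 5)*(l + 4)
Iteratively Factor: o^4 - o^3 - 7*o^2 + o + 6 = (o - 3)*(o^3 + 2*o^2 - o - 2) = (o - 3)*(o - 1)*(o^2 + 3*o + 2) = (o - 3)*(o - 1)*(o + 2)*(o + 1)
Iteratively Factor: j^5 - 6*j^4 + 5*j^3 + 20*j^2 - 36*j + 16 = (j - 4)*(j^4 - 2*j^3 - 3*j^2 + 8*j - 4) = (j - 4)*(j - 1)*(j^3 - j^2 - 4*j + 4) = (j - 4)*(j - 2)*(j - 1)*(j^2 + j - 2) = (j - 4)*(j - 2)*(j - 1)*(j + 2)*(j - 1)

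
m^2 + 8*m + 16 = (m + 4)^2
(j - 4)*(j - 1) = j^2 - 5*j + 4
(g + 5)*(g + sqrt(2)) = g^2 + sqrt(2)*g + 5*g + 5*sqrt(2)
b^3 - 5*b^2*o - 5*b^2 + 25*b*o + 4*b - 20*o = (b - 4)*(b - 1)*(b - 5*o)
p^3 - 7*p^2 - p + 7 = (p - 7)*(p - 1)*(p + 1)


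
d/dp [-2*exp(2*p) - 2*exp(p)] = (-4*exp(p) - 2)*exp(p)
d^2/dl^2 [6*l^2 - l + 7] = 12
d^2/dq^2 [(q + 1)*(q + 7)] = 2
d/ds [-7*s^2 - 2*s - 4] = -14*s - 2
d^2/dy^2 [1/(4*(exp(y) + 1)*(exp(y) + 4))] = (4*exp(3*y) + 15*exp(2*y) + 9*exp(y) - 20)*exp(y)/(4*(exp(6*y) + 15*exp(5*y) + 87*exp(4*y) + 245*exp(3*y) + 348*exp(2*y) + 240*exp(y) + 64))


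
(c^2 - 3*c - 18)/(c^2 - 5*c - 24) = (c - 6)/(c - 8)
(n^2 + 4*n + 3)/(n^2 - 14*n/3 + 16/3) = 3*(n^2 + 4*n + 3)/(3*n^2 - 14*n + 16)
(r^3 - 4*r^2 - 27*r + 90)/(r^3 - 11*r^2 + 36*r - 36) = (r + 5)/(r - 2)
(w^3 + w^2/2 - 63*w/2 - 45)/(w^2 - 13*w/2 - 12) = (w^2 - w - 30)/(w - 8)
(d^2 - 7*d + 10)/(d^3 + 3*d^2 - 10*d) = (d - 5)/(d*(d + 5))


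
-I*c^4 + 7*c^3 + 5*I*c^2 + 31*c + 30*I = (c - 2*I)*(c + 3*I)*(c + 5*I)*(-I*c + 1)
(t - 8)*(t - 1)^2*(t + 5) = t^4 - 5*t^3 - 33*t^2 + 77*t - 40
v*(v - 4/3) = v^2 - 4*v/3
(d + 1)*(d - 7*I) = d^2 + d - 7*I*d - 7*I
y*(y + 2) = y^2 + 2*y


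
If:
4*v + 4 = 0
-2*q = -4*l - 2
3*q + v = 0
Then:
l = -1/3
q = 1/3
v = -1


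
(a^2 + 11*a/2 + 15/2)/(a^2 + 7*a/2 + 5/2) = (a + 3)/(a + 1)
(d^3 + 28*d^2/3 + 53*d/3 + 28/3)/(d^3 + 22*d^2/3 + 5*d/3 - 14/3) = (3*d + 4)/(3*d - 2)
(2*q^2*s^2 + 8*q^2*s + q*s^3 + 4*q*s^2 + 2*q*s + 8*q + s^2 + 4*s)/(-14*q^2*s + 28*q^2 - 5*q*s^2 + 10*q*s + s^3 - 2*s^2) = (-q*s^2 - 4*q*s - s - 4)/(7*q*s - 14*q - s^2 + 2*s)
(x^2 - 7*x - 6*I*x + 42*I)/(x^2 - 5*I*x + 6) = (x - 7)/(x + I)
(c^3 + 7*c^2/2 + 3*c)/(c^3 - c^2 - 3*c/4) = 2*(2*c^2 + 7*c + 6)/(4*c^2 - 4*c - 3)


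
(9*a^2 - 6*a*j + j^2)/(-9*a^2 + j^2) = (-3*a + j)/(3*a + j)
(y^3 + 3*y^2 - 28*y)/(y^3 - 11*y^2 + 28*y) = (y + 7)/(y - 7)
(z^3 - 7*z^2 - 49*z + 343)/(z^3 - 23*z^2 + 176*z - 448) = (z^2 - 49)/(z^2 - 16*z + 64)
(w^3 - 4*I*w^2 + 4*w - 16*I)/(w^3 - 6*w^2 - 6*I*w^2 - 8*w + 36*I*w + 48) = (w + 2*I)/(w - 6)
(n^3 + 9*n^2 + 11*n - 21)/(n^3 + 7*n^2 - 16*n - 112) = (n^2 + 2*n - 3)/(n^2 - 16)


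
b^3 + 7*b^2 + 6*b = b*(b + 1)*(b + 6)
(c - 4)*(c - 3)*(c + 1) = c^3 - 6*c^2 + 5*c + 12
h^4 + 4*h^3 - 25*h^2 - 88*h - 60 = (h - 5)*(h + 1)*(h + 2)*(h + 6)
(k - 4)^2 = k^2 - 8*k + 16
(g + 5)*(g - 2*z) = g^2 - 2*g*z + 5*g - 10*z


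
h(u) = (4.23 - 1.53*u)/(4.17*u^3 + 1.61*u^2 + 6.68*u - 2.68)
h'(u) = (4.23 - 1.53*u)*(-12.51*u^2 - 3.22*u - 6.68)/(4.17*u^3 + 1.61*u^2 + 6.68*u - 2.68)^2 - 1.53/(4.17*u^3 + 1.61*u^2 + 6.68*u - 2.68)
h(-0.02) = -1.51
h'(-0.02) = -3.02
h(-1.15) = -0.41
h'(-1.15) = -0.45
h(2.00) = 0.02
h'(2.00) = -0.06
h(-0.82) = -0.59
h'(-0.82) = -0.61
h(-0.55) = -0.77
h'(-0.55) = -0.79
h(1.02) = 0.26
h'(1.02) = -0.74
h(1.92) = 0.03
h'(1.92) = -0.07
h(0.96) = 0.31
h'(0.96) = -0.91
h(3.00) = -0.00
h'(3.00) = -0.01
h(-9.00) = -0.01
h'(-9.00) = -0.00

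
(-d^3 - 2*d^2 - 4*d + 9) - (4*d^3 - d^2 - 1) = -5*d^3 - d^2 - 4*d + 10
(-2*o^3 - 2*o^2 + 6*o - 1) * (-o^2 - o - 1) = 2*o^5 + 4*o^4 - 2*o^3 - 3*o^2 - 5*o + 1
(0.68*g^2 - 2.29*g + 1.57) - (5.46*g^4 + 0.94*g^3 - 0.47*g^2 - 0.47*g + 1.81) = -5.46*g^4 - 0.94*g^3 + 1.15*g^2 - 1.82*g - 0.24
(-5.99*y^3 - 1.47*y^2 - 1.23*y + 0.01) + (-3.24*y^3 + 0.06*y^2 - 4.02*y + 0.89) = -9.23*y^3 - 1.41*y^2 - 5.25*y + 0.9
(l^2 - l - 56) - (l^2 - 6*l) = 5*l - 56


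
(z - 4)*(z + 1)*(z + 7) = z^3 + 4*z^2 - 25*z - 28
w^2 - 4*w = w*(w - 4)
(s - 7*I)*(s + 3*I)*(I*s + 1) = I*s^3 + 5*s^2 + 17*I*s + 21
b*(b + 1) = b^2 + b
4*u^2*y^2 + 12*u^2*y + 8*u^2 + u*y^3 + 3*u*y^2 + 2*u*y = (4*u + y)*(y + 2)*(u*y + u)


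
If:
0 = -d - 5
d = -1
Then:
No Solution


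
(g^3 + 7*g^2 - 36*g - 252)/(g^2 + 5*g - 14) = (g^2 - 36)/(g - 2)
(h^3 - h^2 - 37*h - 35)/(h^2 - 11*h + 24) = (h^3 - h^2 - 37*h - 35)/(h^2 - 11*h + 24)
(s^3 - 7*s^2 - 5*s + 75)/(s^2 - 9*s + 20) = (s^2 - 2*s - 15)/(s - 4)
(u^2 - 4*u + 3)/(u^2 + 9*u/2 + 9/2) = 2*(u^2 - 4*u + 3)/(2*u^2 + 9*u + 9)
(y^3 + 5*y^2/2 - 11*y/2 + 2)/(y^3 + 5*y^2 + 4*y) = (2*y^2 - 3*y + 1)/(2*y*(y + 1))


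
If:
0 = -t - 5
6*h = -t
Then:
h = 5/6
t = -5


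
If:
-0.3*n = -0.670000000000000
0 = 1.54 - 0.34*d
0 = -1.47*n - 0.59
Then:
No Solution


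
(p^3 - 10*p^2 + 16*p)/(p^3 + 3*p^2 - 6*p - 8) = p*(p - 8)/(p^2 + 5*p + 4)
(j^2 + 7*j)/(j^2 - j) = (j + 7)/(j - 1)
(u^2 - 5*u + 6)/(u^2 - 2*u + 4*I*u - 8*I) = (u - 3)/(u + 4*I)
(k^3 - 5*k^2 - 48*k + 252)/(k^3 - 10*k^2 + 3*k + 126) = (k^2 + k - 42)/(k^2 - 4*k - 21)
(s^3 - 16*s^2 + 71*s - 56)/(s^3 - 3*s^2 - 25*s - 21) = (s^2 - 9*s + 8)/(s^2 + 4*s + 3)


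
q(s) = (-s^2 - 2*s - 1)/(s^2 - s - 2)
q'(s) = (1 - 2*s)*(-s^2 - 2*s - 1)/(s^2 - s - 2)^2 + (-2*s - 2)/(s^2 - s - 2)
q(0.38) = 0.85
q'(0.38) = 1.14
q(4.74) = -2.09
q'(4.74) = 0.40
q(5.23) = -1.93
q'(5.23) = 0.29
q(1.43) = 4.26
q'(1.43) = 9.23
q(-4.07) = -0.51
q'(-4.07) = 0.08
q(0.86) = 1.63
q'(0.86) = 2.31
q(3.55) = -2.94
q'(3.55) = 1.25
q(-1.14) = -0.04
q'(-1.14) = 0.30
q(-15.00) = -0.82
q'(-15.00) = 0.01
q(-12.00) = -0.79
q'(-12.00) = 0.02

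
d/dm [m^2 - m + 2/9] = 2*m - 1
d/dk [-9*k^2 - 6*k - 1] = -18*k - 6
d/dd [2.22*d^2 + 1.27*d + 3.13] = 4.44*d + 1.27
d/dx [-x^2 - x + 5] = -2*x - 1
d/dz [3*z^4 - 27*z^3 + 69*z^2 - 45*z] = 12*z^3 - 81*z^2 + 138*z - 45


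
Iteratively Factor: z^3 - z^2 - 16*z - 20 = (z + 2)*(z^2 - 3*z - 10) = (z - 5)*(z + 2)*(z + 2)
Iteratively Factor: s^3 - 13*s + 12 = (s - 3)*(s^2 + 3*s - 4) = (s - 3)*(s - 1)*(s + 4)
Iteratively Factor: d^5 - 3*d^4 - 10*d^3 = (d + 2)*(d^4 - 5*d^3) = (d - 5)*(d + 2)*(d^3) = d*(d - 5)*(d + 2)*(d^2) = d^2*(d - 5)*(d + 2)*(d)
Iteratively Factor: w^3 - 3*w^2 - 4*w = (w)*(w^2 - 3*w - 4) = w*(w + 1)*(w - 4)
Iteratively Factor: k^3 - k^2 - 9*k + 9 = (k + 3)*(k^2 - 4*k + 3) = (k - 3)*(k + 3)*(k - 1)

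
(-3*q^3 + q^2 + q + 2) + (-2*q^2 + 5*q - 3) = -3*q^3 - q^2 + 6*q - 1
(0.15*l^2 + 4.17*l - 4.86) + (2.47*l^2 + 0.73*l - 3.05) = 2.62*l^2 + 4.9*l - 7.91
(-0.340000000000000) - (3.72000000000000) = -4.06000000000000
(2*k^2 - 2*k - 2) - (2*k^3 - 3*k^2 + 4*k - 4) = -2*k^3 + 5*k^2 - 6*k + 2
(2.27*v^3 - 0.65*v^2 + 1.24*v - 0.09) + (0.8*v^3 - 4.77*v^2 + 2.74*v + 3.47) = 3.07*v^3 - 5.42*v^2 + 3.98*v + 3.38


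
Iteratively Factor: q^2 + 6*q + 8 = (q + 4)*(q + 2)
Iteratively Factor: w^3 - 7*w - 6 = (w + 1)*(w^2 - w - 6) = (w + 1)*(w + 2)*(w - 3)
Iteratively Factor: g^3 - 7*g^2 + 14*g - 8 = (g - 1)*(g^2 - 6*g + 8) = (g - 2)*(g - 1)*(g - 4)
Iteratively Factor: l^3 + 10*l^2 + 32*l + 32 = (l + 4)*(l^2 + 6*l + 8) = (l + 2)*(l + 4)*(l + 4)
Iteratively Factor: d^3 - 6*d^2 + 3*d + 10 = (d + 1)*(d^2 - 7*d + 10) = (d - 5)*(d + 1)*(d - 2)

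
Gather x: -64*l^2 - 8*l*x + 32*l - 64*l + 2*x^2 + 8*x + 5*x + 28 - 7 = -64*l^2 - 32*l + 2*x^2 + x*(13 - 8*l) + 21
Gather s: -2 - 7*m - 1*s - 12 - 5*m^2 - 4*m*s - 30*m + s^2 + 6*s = -5*m^2 - 37*m + s^2 + s*(5 - 4*m) - 14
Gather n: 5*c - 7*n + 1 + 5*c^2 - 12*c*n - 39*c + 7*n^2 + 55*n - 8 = 5*c^2 - 34*c + 7*n^2 + n*(48 - 12*c) - 7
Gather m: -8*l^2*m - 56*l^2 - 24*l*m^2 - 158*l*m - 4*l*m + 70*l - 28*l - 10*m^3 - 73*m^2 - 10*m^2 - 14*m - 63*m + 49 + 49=-56*l^2 + 42*l - 10*m^3 + m^2*(-24*l - 83) + m*(-8*l^2 - 162*l - 77) + 98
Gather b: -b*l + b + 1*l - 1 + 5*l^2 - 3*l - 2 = b*(1 - l) + 5*l^2 - 2*l - 3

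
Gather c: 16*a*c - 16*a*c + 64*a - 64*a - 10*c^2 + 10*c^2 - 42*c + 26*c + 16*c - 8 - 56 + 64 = 0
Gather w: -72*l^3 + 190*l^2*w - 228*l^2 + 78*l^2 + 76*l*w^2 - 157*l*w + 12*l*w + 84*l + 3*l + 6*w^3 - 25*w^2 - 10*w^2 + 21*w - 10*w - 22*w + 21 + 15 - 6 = -72*l^3 - 150*l^2 + 87*l + 6*w^3 + w^2*(76*l - 35) + w*(190*l^2 - 145*l - 11) + 30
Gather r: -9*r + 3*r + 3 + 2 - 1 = 4 - 6*r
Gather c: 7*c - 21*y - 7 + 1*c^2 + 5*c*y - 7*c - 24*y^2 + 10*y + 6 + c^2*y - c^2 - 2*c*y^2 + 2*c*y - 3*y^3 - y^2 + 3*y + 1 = c^2*y + c*(-2*y^2 + 7*y) - 3*y^3 - 25*y^2 - 8*y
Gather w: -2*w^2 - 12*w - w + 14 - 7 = -2*w^2 - 13*w + 7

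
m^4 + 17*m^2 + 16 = (m - 4*I)*(m - I)*(m + I)*(m + 4*I)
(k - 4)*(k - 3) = k^2 - 7*k + 12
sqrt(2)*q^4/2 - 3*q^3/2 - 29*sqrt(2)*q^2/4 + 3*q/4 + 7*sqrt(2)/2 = (q - 7*sqrt(2)/2)*(q - sqrt(2)/2)*(q + 2*sqrt(2))*(sqrt(2)*q/2 + 1/2)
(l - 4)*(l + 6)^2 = l^3 + 8*l^2 - 12*l - 144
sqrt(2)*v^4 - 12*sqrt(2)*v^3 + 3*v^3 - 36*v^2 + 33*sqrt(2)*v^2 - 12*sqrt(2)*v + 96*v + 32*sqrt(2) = (v - 8)*(v - 4)*(v + sqrt(2))*(sqrt(2)*v + 1)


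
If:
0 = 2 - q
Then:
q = 2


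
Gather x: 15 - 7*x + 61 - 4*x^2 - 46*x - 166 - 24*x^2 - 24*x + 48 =-28*x^2 - 77*x - 42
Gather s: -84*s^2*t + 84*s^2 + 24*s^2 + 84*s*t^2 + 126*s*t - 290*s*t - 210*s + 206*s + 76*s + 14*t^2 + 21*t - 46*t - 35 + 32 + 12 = s^2*(108 - 84*t) + s*(84*t^2 - 164*t + 72) + 14*t^2 - 25*t + 9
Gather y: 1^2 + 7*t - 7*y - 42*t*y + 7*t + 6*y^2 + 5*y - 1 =14*t + 6*y^2 + y*(-42*t - 2)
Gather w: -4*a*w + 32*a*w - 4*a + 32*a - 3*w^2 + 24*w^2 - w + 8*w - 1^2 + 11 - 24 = 28*a + 21*w^2 + w*(28*a + 7) - 14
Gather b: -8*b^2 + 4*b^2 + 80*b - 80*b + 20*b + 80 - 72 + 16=-4*b^2 + 20*b + 24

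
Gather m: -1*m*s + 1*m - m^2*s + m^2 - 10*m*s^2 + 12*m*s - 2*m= m^2*(1 - s) + m*(-10*s^2 + 11*s - 1)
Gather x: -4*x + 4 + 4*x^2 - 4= 4*x^2 - 4*x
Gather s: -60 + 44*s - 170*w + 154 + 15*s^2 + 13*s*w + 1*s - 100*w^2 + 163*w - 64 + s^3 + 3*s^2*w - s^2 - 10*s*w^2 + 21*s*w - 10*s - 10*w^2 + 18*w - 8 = s^3 + s^2*(3*w + 14) + s*(-10*w^2 + 34*w + 35) - 110*w^2 + 11*w + 22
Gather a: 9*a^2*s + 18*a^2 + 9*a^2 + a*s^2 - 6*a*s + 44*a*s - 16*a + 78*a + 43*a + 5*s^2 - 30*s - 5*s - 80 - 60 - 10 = a^2*(9*s + 27) + a*(s^2 + 38*s + 105) + 5*s^2 - 35*s - 150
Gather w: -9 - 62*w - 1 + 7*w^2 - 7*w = 7*w^2 - 69*w - 10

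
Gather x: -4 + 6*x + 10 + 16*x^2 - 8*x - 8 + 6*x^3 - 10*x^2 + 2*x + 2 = 6*x^3 + 6*x^2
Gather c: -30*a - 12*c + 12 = -30*a - 12*c + 12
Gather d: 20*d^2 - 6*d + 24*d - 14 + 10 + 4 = 20*d^2 + 18*d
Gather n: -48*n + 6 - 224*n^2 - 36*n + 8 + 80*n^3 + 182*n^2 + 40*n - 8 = 80*n^3 - 42*n^2 - 44*n + 6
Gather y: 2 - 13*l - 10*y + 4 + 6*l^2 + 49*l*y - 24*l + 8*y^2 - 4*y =6*l^2 - 37*l + 8*y^2 + y*(49*l - 14) + 6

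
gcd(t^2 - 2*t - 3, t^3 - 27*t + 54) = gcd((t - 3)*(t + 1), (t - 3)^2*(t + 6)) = t - 3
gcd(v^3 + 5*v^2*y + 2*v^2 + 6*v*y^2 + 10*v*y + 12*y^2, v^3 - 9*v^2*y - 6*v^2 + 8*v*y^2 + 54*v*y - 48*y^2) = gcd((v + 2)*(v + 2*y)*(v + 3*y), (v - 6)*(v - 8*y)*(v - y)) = 1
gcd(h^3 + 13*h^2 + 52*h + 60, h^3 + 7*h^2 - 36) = h + 6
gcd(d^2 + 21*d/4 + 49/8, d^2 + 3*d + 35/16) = d + 7/4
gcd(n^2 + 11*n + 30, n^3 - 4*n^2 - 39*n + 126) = n + 6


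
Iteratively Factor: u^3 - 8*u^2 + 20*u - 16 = (u - 2)*(u^2 - 6*u + 8) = (u - 2)^2*(u - 4)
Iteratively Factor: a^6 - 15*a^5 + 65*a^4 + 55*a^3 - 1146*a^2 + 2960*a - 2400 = (a - 2)*(a^5 - 13*a^4 + 39*a^3 + 133*a^2 - 880*a + 1200) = (a - 3)*(a - 2)*(a^4 - 10*a^3 + 9*a^2 + 160*a - 400) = (a - 4)*(a - 3)*(a - 2)*(a^3 - 6*a^2 - 15*a + 100) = (a - 4)*(a - 3)*(a - 2)*(a + 4)*(a^2 - 10*a + 25) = (a - 5)*(a - 4)*(a - 3)*(a - 2)*(a + 4)*(a - 5)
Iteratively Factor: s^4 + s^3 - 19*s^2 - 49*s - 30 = (s + 2)*(s^3 - s^2 - 17*s - 15) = (s + 1)*(s + 2)*(s^2 - 2*s - 15) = (s - 5)*(s + 1)*(s + 2)*(s + 3)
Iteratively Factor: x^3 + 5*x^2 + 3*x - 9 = (x + 3)*(x^2 + 2*x - 3) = (x - 1)*(x + 3)*(x + 3)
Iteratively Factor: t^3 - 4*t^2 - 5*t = (t + 1)*(t^2 - 5*t) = (t - 5)*(t + 1)*(t)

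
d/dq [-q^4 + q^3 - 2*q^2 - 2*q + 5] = -4*q^3 + 3*q^2 - 4*q - 2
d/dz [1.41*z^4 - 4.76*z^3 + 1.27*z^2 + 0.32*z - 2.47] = 5.64*z^3 - 14.28*z^2 + 2.54*z + 0.32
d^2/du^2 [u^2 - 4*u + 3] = 2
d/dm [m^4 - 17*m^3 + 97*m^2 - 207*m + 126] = 4*m^3 - 51*m^2 + 194*m - 207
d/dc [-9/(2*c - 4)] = 9/(2*(c - 2)^2)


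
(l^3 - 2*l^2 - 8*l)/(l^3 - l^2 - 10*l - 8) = l/(l + 1)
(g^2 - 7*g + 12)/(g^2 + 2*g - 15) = (g - 4)/(g + 5)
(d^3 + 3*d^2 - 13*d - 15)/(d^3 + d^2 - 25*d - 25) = (d - 3)/(d - 5)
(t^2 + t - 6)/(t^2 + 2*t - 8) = (t + 3)/(t + 4)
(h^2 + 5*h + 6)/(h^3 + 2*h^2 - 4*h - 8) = (h + 3)/(h^2 - 4)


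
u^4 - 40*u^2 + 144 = (u - 6)*(u - 2)*(u + 2)*(u + 6)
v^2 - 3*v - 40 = (v - 8)*(v + 5)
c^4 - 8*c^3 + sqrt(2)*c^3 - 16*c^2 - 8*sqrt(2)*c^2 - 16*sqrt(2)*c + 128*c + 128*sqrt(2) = (c - 8)*(c - 4)*(c + 4)*(c + sqrt(2))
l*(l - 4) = l^2 - 4*l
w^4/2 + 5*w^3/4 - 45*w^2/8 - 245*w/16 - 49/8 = (w/2 + 1)*(w - 7/2)*(w + 1/2)*(w + 7/2)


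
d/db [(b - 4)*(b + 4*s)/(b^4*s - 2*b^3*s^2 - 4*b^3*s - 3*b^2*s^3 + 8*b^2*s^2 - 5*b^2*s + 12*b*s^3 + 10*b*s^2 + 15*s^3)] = 2*(-(b - 4)*(b + 4*s)*(2*b^3 - 3*b^2*s - 6*b^2 - 3*b*s^2 + 8*b*s - 5*b + 6*s^2 + 5*s) + (b + 2*s - 2)*(b^4 - 2*b^3*s - 4*b^3 - 3*b^2*s^2 + 8*b^2*s - 5*b^2 + 12*b*s^2 + 10*b*s + 15*s^2))/(s*(b^4 - 2*b^3*s - 4*b^3 - 3*b^2*s^2 + 8*b^2*s - 5*b^2 + 12*b*s^2 + 10*b*s + 15*s^2)^2)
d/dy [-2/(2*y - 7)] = 4/(2*y - 7)^2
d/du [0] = 0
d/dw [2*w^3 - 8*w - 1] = 6*w^2 - 8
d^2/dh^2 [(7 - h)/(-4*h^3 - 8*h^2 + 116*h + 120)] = ((h - 7)*(3*h^2 + 4*h - 29)^2 + (-3*h^2 - 4*h - (h - 7)*(3*h + 2) + 29)*(h^3 + 2*h^2 - 29*h - 30))/(2*(h^3 + 2*h^2 - 29*h - 30)^3)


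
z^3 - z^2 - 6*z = z*(z - 3)*(z + 2)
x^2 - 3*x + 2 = (x - 2)*(x - 1)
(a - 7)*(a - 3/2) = a^2 - 17*a/2 + 21/2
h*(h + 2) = h^2 + 2*h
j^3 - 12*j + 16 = (j - 2)^2*(j + 4)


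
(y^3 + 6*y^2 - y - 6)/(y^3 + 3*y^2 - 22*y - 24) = (y - 1)/(y - 4)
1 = 1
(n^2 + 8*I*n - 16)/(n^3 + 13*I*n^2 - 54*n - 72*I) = (n + 4*I)/(n^2 + 9*I*n - 18)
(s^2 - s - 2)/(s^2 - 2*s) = (s + 1)/s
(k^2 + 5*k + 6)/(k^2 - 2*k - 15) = (k + 2)/(k - 5)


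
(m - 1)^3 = m^3 - 3*m^2 + 3*m - 1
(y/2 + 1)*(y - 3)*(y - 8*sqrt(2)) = y^3/2 - 4*sqrt(2)*y^2 - y^2/2 - 3*y + 4*sqrt(2)*y + 24*sqrt(2)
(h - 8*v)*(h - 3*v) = h^2 - 11*h*v + 24*v^2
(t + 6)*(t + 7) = t^2 + 13*t + 42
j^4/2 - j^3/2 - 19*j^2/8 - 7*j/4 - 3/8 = (j/2 + 1/4)*(j - 3)*(j + 1/2)*(j + 1)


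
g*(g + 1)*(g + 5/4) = g^3 + 9*g^2/4 + 5*g/4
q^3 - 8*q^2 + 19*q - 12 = (q - 4)*(q - 3)*(q - 1)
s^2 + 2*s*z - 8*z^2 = (s - 2*z)*(s + 4*z)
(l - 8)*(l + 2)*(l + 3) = l^3 - 3*l^2 - 34*l - 48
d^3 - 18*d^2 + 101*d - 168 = (d - 8)*(d - 7)*(d - 3)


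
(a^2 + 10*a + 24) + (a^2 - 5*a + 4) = 2*a^2 + 5*a + 28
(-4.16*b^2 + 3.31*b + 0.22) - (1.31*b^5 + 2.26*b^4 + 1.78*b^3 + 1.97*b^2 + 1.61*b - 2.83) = -1.31*b^5 - 2.26*b^4 - 1.78*b^3 - 6.13*b^2 + 1.7*b + 3.05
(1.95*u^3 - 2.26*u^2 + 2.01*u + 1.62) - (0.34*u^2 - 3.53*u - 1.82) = 1.95*u^3 - 2.6*u^2 + 5.54*u + 3.44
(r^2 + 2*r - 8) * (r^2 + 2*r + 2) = r^4 + 4*r^3 - 2*r^2 - 12*r - 16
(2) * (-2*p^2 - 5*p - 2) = -4*p^2 - 10*p - 4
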